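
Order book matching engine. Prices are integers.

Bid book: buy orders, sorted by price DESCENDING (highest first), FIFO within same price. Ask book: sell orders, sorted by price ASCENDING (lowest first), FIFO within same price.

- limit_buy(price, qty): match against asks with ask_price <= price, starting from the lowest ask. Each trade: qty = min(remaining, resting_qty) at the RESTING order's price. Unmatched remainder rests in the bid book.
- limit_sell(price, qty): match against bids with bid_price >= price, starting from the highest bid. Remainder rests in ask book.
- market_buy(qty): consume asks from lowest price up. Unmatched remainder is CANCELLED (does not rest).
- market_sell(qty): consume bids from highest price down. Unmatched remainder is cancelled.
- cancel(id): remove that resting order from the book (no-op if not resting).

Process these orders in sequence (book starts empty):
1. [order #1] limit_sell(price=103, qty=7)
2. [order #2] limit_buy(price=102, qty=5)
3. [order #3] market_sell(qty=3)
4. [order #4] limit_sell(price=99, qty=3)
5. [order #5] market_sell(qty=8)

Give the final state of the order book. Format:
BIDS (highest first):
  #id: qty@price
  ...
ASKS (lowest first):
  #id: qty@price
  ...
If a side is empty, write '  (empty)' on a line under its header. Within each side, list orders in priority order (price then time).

Answer: BIDS (highest first):
  (empty)
ASKS (lowest first):
  #4: 1@99
  #1: 7@103

Derivation:
After op 1 [order #1] limit_sell(price=103, qty=7): fills=none; bids=[-] asks=[#1:7@103]
After op 2 [order #2] limit_buy(price=102, qty=5): fills=none; bids=[#2:5@102] asks=[#1:7@103]
After op 3 [order #3] market_sell(qty=3): fills=#2x#3:3@102; bids=[#2:2@102] asks=[#1:7@103]
After op 4 [order #4] limit_sell(price=99, qty=3): fills=#2x#4:2@102; bids=[-] asks=[#4:1@99 #1:7@103]
After op 5 [order #5] market_sell(qty=8): fills=none; bids=[-] asks=[#4:1@99 #1:7@103]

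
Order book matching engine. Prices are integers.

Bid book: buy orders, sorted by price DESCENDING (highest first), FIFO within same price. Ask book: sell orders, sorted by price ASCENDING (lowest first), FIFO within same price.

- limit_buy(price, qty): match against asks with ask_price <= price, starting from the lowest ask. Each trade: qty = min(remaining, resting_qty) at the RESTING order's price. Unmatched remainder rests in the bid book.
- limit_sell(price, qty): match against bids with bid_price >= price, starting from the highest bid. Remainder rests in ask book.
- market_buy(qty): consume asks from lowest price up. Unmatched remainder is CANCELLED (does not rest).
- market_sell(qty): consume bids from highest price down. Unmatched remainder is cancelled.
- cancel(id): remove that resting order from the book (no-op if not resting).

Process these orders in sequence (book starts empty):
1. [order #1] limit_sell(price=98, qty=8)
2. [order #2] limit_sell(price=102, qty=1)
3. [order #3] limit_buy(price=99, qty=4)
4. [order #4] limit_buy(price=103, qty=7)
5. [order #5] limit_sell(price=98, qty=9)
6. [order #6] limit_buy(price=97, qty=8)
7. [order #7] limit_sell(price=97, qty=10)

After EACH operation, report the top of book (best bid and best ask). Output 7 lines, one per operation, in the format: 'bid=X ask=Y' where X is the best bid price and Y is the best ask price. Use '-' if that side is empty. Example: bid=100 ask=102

Answer: bid=- ask=98
bid=- ask=98
bid=- ask=98
bid=103 ask=-
bid=- ask=98
bid=97 ask=98
bid=- ask=97

Derivation:
After op 1 [order #1] limit_sell(price=98, qty=8): fills=none; bids=[-] asks=[#1:8@98]
After op 2 [order #2] limit_sell(price=102, qty=1): fills=none; bids=[-] asks=[#1:8@98 #2:1@102]
After op 3 [order #3] limit_buy(price=99, qty=4): fills=#3x#1:4@98; bids=[-] asks=[#1:4@98 #2:1@102]
After op 4 [order #4] limit_buy(price=103, qty=7): fills=#4x#1:4@98 #4x#2:1@102; bids=[#4:2@103] asks=[-]
After op 5 [order #5] limit_sell(price=98, qty=9): fills=#4x#5:2@103; bids=[-] asks=[#5:7@98]
After op 6 [order #6] limit_buy(price=97, qty=8): fills=none; bids=[#6:8@97] asks=[#5:7@98]
After op 7 [order #7] limit_sell(price=97, qty=10): fills=#6x#7:8@97; bids=[-] asks=[#7:2@97 #5:7@98]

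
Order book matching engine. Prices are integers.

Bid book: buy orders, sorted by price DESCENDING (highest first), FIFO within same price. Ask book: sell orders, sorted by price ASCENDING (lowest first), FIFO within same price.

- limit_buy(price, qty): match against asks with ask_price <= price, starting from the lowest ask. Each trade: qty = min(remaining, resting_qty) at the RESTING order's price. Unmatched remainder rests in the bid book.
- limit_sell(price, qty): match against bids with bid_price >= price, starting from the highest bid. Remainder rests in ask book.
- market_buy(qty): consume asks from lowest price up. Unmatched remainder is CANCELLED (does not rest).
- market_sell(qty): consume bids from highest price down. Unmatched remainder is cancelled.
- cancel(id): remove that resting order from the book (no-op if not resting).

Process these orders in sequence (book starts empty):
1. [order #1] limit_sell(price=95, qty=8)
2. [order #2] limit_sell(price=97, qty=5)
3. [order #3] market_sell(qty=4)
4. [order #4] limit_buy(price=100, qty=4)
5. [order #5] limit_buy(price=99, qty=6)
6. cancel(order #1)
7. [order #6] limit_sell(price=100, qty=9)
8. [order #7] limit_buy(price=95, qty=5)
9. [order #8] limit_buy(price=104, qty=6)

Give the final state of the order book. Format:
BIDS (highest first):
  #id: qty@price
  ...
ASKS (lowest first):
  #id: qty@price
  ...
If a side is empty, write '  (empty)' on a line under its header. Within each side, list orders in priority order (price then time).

Answer: BIDS (highest first):
  #7: 5@95
ASKS (lowest first):
  #6: 6@100

Derivation:
After op 1 [order #1] limit_sell(price=95, qty=8): fills=none; bids=[-] asks=[#1:8@95]
After op 2 [order #2] limit_sell(price=97, qty=5): fills=none; bids=[-] asks=[#1:8@95 #2:5@97]
After op 3 [order #3] market_sell(qty=4): fills=none; bids=[-] asks=[#1:8@95 #2:5@97]
After op 4 [order #4] limit_buy(price=100, qty=4): fills=#4x#1:4@95; bids=[-] asks=[#1:4@95 #2:5@97]
After op 5 [order #5] limit_buy(price=99, qty=6): fills=#5x#1:4@95 #5x#2:2@97; bids=[-] asks=[#2:3@97]
After op 6 cancel(order #1): fills=none; bids=[-] asks=[#2:3@97]
After op 7 [order #6] limit_sell(price=100, qty=9): fills=none; bids=[-] asks=[#2:3@97 #6:9@100]
After op 8 [order #7] limit_buy(price=95, qty=5): fills=none; bids=[#7:5@95] asks=[#2:3@97 #6:9@100]
After op 9 [order #8] limit_buy(price=104, qty=6): fills=#8x#2:3@97 #8x#6:3@100; bids=[#7:5@95] asks=[#6:6@100]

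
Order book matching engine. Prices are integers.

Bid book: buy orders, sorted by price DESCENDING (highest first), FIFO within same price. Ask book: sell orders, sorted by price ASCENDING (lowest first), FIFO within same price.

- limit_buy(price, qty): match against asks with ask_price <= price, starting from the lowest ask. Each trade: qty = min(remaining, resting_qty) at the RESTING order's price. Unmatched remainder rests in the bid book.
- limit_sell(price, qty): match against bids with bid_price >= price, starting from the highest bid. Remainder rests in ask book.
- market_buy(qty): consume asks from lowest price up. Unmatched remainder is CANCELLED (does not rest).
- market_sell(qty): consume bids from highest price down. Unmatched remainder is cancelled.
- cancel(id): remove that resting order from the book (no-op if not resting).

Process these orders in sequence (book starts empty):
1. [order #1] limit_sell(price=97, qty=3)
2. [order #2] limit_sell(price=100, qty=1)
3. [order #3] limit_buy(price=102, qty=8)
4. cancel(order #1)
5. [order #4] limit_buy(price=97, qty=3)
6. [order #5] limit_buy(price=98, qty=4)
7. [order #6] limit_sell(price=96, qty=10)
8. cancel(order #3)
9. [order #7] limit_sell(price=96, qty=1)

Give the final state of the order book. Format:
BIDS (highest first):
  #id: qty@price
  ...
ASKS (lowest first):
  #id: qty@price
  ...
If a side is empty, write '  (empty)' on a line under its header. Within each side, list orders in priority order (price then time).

After op 1 [order #1] limit_sell(price=97, qty=3): fills=none; bids=[-] asks=[#1:3@97]
After op 2 [order #2] limit_sell(price=100, qty=1): fills=none; bids=[-] asks=[#1:3@97 #2:1@100]
After op 3 [order #3] limit_buy(price=102, qty=8): fills=#3x#1:3@97 #3x#2:1@100; bids=[#3:4@102] asks=[-]
After op 4 cancel(order #1): fills=none; bids=[#3:4@102] asks=[-]
After op 5 [order #4] limit_buy(price=97, qty=3): fills=none; bids=[#3:4@102 #4:3@97] asks=[-]
After op 6 [order #5] limit_buy(price=98, qty=4): fills=none; bids=[#3:4@102 #5:4@98 #4:3@97] asks=[-]
After op 7 [order #6] limit_sell(price=96, qty=10): fills=#3x#6:4@102 #5x#6:4@98 #4x#6:2@97; bids=[#4:1@97] asks=[-]
After op 8 cancel(order #3): fills=none; bids=[#4:1@97] asks=[-]
After op 9 [order #7] limit_sell(price=96, qty=1): fills=#4x#7:1@97; bids=[-] asks=[-]

Answer: BIDS (highest first):
  (empty)
ASKS (lowest first):
  (empty)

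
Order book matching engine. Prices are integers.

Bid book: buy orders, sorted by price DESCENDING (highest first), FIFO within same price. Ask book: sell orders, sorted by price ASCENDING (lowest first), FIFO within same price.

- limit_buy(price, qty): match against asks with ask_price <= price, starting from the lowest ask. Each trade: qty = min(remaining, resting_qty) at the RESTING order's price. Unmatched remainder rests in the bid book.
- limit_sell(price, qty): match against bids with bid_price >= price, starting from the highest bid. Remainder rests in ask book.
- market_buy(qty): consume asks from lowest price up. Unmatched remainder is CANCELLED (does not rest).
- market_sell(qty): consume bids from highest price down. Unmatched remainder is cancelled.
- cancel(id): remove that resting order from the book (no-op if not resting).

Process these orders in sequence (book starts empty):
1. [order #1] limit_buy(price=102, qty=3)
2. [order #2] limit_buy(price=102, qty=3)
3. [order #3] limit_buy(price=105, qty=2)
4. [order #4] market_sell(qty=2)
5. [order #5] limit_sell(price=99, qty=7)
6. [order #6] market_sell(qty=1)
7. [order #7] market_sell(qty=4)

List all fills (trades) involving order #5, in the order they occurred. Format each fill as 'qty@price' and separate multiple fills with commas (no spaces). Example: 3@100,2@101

After op 1 [order #1] limit_buy(price=102, qty=3): fills=none; bids=[#1:3@102] asks=[-]
After op 2 [order #2] limit_buy(price=102, qty=3): fills=none; bids=[#1:3@102 #2:3@102] asks=[-]
After op 3 [order #3] limit_buy(price=105, qty=2): fills=none; bids=[#3:2@105 #1:3@102 #2:3@102] asks=[-]
After op 4 [order #4] market_sell(qty=2): fills=#3x#4:2@105; bids=[#1:3@102 #2:3@102] asks=[-]
After op 5 [order #5] limit_sell(price=99, qty=7): fills=#1x#5:3@102 #2x#5:3@102; bids=[-] asks=[#5:1@99]
After op 6 [order #6] market_sell(qty=1): fills=none; bids=[-] asks=[#5:1@99]
After op 7 [order #7] market_sell(qty=4): fills=none; bids=[-] asks=[#5:1@99]

Answer: 3@102,3@102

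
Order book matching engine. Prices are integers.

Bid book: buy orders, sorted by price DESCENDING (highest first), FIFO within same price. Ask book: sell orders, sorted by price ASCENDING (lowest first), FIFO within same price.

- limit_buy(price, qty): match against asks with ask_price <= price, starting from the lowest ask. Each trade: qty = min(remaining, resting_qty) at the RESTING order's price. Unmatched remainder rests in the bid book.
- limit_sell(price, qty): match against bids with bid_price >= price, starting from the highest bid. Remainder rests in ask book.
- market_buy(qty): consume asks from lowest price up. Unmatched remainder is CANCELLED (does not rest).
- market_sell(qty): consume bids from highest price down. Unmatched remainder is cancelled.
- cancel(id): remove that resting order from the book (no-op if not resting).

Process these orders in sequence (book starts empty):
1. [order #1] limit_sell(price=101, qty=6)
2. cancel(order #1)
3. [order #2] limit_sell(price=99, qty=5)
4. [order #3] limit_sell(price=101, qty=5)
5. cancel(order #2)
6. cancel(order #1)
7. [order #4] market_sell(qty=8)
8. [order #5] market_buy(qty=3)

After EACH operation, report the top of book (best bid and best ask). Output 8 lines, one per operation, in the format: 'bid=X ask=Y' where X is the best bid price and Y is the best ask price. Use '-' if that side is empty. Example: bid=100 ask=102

Answer: bid=- ask=101
bid=- ask=-
bid=- ask=99
bid=- ask=99
bid=- ask=101
bid=- ask=101
bid=- ask=101
bid=- ask=101

Derivation:
After op 1 [order #1] limit_sell(price=101, qty=6): fills=none; bids=[-] asks=[#1:6@101]
After op 2 cancel(order #1): fills=none; bids=[-] asks=[-]
After op 3 [order #2] limit_sell(price=99, qty=5): fills=none; bids=[-] asks=[#2:5@99]
After op 4 [order #3] limit_sell(price=101, qty=5): fills=none; bids=[-] asks=[#2:5@99 #3:5@101]
After op 5 cancel(order #2): fills=none; bids=[-] asks=[#3:5@101]
After op 6 cancel(order #1): fills=none; bids=[-] asks=[#3:5@101]
After op 7 [order #4] market_sell(qty=8): fills=none; bids=[-] asks=[#3:5@101]
After op 8 [order #5] market_buy(qty=3): fills=#5x#3:3@101; bids=[-] asks=[#3:2@101]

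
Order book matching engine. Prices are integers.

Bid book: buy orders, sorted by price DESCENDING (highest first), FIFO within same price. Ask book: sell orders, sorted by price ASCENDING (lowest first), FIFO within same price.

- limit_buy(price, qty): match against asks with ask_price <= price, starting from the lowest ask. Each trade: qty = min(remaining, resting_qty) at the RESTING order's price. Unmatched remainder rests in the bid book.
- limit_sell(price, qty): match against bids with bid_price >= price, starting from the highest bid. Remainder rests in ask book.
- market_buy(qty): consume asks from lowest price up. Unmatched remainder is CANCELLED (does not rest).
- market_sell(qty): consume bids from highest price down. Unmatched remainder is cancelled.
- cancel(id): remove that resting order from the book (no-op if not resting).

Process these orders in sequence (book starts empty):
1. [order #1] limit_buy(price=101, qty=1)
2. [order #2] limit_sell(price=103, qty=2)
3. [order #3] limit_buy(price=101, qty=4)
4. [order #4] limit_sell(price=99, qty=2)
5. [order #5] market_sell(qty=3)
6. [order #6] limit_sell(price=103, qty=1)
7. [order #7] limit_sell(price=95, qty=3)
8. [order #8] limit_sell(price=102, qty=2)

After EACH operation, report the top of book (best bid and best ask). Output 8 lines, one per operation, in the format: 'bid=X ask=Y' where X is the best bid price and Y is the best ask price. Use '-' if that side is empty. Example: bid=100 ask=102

After op 1 [order #1] limit_buy(price=101, qty=1): fills=none; bids=[#1:1@101] asks=[-]
After op 2 [order #2] limit_sell(price=103, qty=2): fills=none; bids=[#1:1@101] asks=[#2:2@103]
After op 3 [order #3] limit_buy(price=101, qty=4): fills=none; bids=[#1:1@101 #3:4@101] asks=[#2:2@103]
After op 4 [order #4] limit_sell(price=99, qty=2): fills=#1x#4:1@101 #3x#4:1@101; bids=[#3:3@101] asks=[#2:2@103]
After op 5 [order #5] market_sell(qty=3): fills=#3x#5:3@101; bids=[-] asks=[#2:2@103]
After op 6 [order #6] limit_sell(price=103, qty=1): fills=none; bids=[-] asks=[#2:2@103 #6:1@103]
After op 7 [order #7] limit_sell(price=95, qty=3): fills=none; bids=[-] asks=[#7:3@95 #2:2@103 #6:1@103]
After op 8 [order #8] limit_sell(price=102, qty=2): fills=none; bids=[-] asks=[#7:3@95 #8:2@102 #2:2@103 #6:1@103]

Answer: bid=101 ask=-
bid=101 ask=103
bid=101 ask=103
bid=101 ask=103
bid=- ask=103
bid=- ask=103
bid=- ask=95
bid=- ask=95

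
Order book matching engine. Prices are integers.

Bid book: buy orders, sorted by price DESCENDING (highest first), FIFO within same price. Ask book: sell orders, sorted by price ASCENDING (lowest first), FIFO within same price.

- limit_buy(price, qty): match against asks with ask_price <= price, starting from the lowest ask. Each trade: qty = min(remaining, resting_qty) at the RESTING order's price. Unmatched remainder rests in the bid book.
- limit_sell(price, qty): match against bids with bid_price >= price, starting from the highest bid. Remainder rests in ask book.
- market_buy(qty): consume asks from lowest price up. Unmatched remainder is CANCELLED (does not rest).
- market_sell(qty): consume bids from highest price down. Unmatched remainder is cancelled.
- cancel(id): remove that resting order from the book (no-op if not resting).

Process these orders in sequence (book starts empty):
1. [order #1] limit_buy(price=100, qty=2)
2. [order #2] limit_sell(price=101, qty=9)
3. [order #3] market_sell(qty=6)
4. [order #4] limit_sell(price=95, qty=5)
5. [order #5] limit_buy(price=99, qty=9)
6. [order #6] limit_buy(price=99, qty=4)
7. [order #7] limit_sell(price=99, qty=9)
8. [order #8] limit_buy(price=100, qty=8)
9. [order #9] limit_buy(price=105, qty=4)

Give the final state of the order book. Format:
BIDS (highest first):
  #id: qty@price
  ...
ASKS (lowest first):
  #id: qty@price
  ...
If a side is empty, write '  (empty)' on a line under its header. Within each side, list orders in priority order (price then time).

Answer: BIDS (highest first):
  #8: 7@100
ASKS (lowest first):
  #2: 5@101

Derivation:
After op 1 [order #1] limit_buy(price=100, qty=2): fills=none; bids=[#1:2@100] asks=[-]
After op 2 [order #2] limit_sell(price=101, qty=9): fills=none; bids=[#1:2@100] asks=[#2:9@101]
After op 3 [order #3] market_sell(qty=6): fills=#1x#3:2@100; bids=[-] asks=[#2:9@101]
After op 4 [order #4] limit_sell(price=95, qty=5): fills=none; bids=[-] asks=[#4:5@95 #2:9@101]
After op 5 [order #5] limit_buy(price=99, qty=9): fills=#5x#4:5@95; bids=[#5:4@99] asks=[#2:9@101]
After op 6 [order #6] limit_buy(price=99, qty=4): fills=none; bids=[#5:4@99 #6:4@99] asks=[#2:9@101]
After op 7 [order #7] limit_sell(price=99, qty=9): fills=#5x#7:4@99 #6x#7:4@99; bids=[-] asks=[#7:1@99 #2:9@101]
After op 8 [order #8] limit_buy(price=100, qty=8): fills=#8x#7:1@99; bids=[#8:7@100] asks=[#2:9@101]
After op 9 [order #9] limit_buy(price=105, qty=4): fills=#9x#2:4@101; bids=[#8:7@100] asks=[#2:5@101]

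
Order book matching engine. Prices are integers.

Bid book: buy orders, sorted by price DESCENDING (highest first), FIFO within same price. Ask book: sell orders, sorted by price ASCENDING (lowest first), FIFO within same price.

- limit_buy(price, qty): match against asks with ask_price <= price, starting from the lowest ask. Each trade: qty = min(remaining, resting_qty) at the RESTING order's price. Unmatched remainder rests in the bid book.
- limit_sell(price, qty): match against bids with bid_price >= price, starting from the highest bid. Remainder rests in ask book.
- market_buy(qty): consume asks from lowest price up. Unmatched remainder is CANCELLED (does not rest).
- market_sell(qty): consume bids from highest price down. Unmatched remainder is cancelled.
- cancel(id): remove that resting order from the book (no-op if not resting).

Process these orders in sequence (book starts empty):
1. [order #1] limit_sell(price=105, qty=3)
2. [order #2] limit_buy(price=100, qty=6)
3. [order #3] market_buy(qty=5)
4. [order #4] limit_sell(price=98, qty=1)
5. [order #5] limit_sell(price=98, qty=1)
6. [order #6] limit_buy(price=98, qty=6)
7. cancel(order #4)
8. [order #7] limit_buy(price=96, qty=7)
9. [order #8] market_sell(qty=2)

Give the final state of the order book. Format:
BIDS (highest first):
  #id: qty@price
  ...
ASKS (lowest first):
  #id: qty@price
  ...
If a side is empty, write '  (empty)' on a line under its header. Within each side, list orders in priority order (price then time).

Answer: BIDS (highest first):
  #2: 2@100
  #6: 6@98
  #7: 7@96
ASKS (lowest first):
  (empty)

Derivation:
After op 1 [order #1] limit_sell(price=105, qty=3): fills=none; bids=[-] asks=[#1:3@105]
After op 2 [order #2] limit_buy(price=100, qty=6): fills=none; bids=[#2:6@100] asks=[#1:3@105]
After op 3 [order #3] market_buy(qty=5): fills=#3x#1:3@105; bids=[#2:6@100] asks=[-]
After op 4 [order #4] limit_sell(price=98, qty=1): fills=#2x#4:1@100; bids=[#2:5@100] asks=[-]
After op 5 [order #5] limit_sell(price=98, qty=1): fills=#2x#5:1@100; bids=[#2:4@100] asks=[-]
After op 6 [order #6] limit_buy(price=98, qty=6): fills=none; bids=[#2:4@100 #6:6@98] asks=[-]
After op 7 cancel(order #4): fills=none; bids=[#2:4@100 #6:6@98] asks=[-]
After op 8 [order #7] limit_buy(price=96, qty=7): fills=none; bids=[#2:4@100 #6:6@98 #7:7@96] asks=[-]
After op 9 [order #8] market_sell(qty=2): fills=#2x#8:2@100; bids=[#2:2@100 #6:6@98 #7:7@96] asks=[-]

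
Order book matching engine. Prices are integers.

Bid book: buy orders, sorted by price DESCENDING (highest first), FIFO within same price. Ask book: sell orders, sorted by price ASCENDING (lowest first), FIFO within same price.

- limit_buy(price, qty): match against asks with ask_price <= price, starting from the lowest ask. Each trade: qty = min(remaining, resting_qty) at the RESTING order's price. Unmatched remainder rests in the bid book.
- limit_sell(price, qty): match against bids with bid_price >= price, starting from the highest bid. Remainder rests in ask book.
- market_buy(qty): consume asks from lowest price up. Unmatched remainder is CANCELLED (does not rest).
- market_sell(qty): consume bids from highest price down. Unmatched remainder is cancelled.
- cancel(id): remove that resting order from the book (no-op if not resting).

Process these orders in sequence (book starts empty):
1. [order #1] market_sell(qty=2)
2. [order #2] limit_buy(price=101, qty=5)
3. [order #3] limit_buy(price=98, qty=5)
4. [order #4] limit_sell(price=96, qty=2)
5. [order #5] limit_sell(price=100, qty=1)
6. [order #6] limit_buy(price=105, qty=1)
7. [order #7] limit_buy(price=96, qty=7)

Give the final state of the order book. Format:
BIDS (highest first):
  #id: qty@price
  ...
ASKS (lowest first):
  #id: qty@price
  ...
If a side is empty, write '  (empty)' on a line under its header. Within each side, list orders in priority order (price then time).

After op 1 [order #1] market_sell(qty=2): fills=none; bids=[-] asks=[-]
After op 2 [order #2] limit_buy(price=101, qty=5): fills=none; bids=[#2:5@101] asks=[-]
After op 3 [order #3] limit_buy(price=98, qty=5): fills=none; bids=[#2:5@101 #3:5@98] asks=[-]
After op 4 [order #4] limit_sell(price=96, qty=2): fills=#2x#4:2@101; bids=[#2:3@101 #3:5@98] asks=[-]
After op 5 [order #5] limit_sell(price=100, qty=1): fills=#2x#5:1@101; bids=[#2:2@101 #3:5@98] asks=[-]
After op 6 [order #6] limit_buy(price=105, qty=1): fills=none; bids=[#6:1@105 #2:2@101 #3:5@98] asks=[-]
After op 7 [order #7] limit_buy(price=96, qty=7): fills=none; bids=[#6:1@105 #2:2@101 #3:5@98 #7:7@96] asks=[-]

Answer: BIDS (highest first):
  #6: 1@105
  #2: 2@101
  #3: 5@98
  #7: 7@96
ASKS (lowest first):
  (empty)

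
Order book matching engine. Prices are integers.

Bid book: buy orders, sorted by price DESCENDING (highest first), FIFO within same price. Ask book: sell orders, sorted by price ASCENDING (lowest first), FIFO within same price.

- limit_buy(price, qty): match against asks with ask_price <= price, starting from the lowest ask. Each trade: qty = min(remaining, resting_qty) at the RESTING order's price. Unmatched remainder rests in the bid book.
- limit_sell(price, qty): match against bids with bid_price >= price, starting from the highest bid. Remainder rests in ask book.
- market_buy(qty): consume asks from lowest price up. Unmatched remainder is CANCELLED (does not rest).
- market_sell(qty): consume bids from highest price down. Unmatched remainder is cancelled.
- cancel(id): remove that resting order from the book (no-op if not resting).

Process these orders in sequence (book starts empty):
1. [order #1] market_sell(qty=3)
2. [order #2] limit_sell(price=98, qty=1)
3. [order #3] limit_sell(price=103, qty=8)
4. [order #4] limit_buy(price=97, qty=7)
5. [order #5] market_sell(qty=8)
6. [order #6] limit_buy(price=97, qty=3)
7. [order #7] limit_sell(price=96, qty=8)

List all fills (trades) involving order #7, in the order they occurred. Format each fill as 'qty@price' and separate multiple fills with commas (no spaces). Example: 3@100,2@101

Answer: 3@97

Derivation:
After op 1 [order #1] market_sell(qty=3): fills=none; bids=[-] asks=[-]
After op 2 [order #2] limit_sell(price=98, qty=1): fills=none; bids=[-] asks=[#2:1@98]
After op 3 [order #3] limit_sell(price=103, qty=8): fills=none; bids=[-] asks=[#2:1@98 #3:8@103]
After op 4 [order #4] limit_buy(price=97, qty=7): fills=none; bids=[#4:7@97] asks=[#2:1@98 #3:8@103]
After op 5 [order #5] market_sell(qty=8): fills=#4x#5:7@97; bids=[-] asks=[#2:1@98 #3:8@103]
After op 6 [order #6] limit_buy(price=97, qty=3): fills=none; bids=[#6:3@97] asks=[#2:1@98 #3:8@103]
After op 7 [order #7] limit_sell(price=96, qty=8): fills=#6x#7:3@97; bids=[-] asks=[#7:5@96 #2:1@98 #3:8@103]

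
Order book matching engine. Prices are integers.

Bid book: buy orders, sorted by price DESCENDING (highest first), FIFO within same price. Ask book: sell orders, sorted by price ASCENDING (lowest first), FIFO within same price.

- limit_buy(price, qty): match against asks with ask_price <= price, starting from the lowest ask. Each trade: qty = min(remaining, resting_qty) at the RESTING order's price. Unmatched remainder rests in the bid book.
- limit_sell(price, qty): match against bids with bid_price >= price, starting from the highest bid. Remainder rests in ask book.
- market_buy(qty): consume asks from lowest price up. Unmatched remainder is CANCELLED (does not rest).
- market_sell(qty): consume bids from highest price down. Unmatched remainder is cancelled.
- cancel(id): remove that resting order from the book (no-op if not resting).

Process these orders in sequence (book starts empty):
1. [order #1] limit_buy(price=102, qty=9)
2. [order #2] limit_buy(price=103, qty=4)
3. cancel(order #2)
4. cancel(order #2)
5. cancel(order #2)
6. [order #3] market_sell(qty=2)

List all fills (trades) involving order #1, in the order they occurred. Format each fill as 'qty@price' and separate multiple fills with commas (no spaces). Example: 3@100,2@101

Answer: 2@102

Derivation:
After op 1 [order #1] limit_buy(price=102, qty=9): fills=none; bids=[#1:9@102] asks=[-]
After op 2 [order #2] limit_buy(price=103, qty=4): fills=none; bids=[#2:4@103 #1:9@102] asks=[-]
After op 3 cancel(order #2): fills=none; bids=[#1:9@102] asks=[-]
After op 4 cancel(order #2): fills=none; bids=[#1:9@102] asks=[-]
After op 5 cancel(order #2): fills=none; bids=[#1:9@102] asks=[-]
After op 6 [order #3] market_sell(qty=2): fills=#1x#3:2@102; bids=[#1:7@102] asks=[-]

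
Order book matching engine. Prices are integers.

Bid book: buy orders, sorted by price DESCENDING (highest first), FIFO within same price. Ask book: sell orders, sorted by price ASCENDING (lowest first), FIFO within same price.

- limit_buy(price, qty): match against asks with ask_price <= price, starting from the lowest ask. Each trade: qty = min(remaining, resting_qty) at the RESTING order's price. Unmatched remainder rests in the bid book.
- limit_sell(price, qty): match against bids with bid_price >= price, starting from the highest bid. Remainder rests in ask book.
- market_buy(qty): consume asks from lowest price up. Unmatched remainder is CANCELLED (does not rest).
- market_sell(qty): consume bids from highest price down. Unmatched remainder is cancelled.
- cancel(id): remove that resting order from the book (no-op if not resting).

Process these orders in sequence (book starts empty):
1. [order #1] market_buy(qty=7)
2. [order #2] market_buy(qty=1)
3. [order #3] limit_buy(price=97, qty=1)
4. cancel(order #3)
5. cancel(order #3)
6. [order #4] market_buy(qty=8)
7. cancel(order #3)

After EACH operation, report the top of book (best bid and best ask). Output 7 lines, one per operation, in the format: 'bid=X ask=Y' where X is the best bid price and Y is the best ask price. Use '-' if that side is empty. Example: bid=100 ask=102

Answer: bid=- ask=-
bid=- ask=-
bid=97 ask=-
bid=- ask=-
bid=- ask=-
bid=- ask=-
bid=- ask=-

Derivation:
After op 1 [order #1] market_buy(qty=7): fills=none; bids=[-] asks=[-]
After op 2 [order #2] market_buy(qty=1): fills=none; bids=[-] asks=[-]
After op 3 [order #3] limit_buy(price=97, qty=1): fills=none; bids=[#3:1@97] asks=[-]
After op 4 cancel(order #3): fills=none; bids=[-] asks=[-]
After op 5 cancel(order #3): fills=none; bids=[-] asks=[-]
After op 6 [order #4] market_buy(qty=8): fills=none; bids=[-] asks=[-]
After op 7 cancel(order #3): fills=none; bids=[-] asks=[-]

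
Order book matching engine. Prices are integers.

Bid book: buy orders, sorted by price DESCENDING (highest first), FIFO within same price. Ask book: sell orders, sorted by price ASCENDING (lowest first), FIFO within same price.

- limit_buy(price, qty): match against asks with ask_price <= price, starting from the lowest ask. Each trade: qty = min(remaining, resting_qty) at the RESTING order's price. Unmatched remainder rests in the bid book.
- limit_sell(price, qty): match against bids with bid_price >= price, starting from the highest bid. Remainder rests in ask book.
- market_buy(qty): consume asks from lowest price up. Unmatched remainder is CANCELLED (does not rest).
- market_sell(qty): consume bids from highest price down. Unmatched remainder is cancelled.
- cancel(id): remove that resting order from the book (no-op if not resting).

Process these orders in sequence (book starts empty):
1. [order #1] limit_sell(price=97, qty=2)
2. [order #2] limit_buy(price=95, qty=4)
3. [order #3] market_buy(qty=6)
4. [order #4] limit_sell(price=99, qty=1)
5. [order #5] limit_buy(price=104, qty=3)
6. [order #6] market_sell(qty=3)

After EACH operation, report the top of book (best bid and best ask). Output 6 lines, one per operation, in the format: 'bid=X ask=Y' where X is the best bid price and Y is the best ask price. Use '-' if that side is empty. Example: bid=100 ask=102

Answer: bid=- ask=97
bid=95 ask=97
bid=95 ask=-
bid=95 ask=99
bid=104 ask=-
bid=95 ask=-

Derivation:
After op 1 [order #1] limit_sell(price=97, qty=2): fills=none; bids=[-] asks=[#1:2@97]
After op 2 [order #2] limit_buy(price=95, qty=4): fills=none; bids=[#2:4@95] asks=[#1:2@97]
After op 3 [order #3] market_buy(qty=6): fills=#3x#1:2@97; bids=[#2:4@95] asks=[-]
After op 4 [order #4] limit_sell(price=99, qty=1): fills=none; bids=[#2:4@95] asks=[#4:1@99]
After op 5 [order #5] limit_buy(price=104, qty=3): fills=#5x#4:1@99; bids=[#5:2@104 #2:4@95] asks=[-]
After op 6 [order #6] market_sell(qty=3): fills=#5x#6:2@104 #2x#6:1@95; bids=[#2:3@95] asks=[-]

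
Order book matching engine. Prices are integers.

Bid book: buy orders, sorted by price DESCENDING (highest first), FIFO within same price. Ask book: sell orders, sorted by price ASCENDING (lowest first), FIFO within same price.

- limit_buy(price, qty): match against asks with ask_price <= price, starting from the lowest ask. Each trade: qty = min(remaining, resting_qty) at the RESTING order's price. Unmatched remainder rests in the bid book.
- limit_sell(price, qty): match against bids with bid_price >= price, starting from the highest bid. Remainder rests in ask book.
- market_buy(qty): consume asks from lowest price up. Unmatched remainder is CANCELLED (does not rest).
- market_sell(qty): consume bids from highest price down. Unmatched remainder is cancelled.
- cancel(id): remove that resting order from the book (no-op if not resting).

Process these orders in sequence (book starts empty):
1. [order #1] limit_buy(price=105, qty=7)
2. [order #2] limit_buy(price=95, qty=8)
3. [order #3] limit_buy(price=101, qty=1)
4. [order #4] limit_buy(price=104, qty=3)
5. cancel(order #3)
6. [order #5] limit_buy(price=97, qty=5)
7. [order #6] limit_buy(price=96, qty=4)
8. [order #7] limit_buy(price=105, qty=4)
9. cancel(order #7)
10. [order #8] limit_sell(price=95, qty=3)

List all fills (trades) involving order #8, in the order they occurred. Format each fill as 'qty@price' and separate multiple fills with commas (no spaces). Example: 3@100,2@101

After op 1 [order #1] limit_buy(price=105, qty=7): fills=none; bids=[#1:7@105] asks=[-]
After op 2 [order #2] limit_buy(price=95, qty=8): fills=none; bids=[#1:7@105 #2:8@95] asks=[-]
After op 3 [order #3] limit_buy(price=101, qty=1): fills=none; bids=[#1:7@105 #3:1@101 #2:8@95] asks=[-]
After op 4 [order #4] limit_buy(price=104, qty=3): fills=none; bids=[#1:7@105 #4:3@104 #3:1@101 #2:8@95] asks=[-]
After op 5 cancel(order #3): fills=none; bids=[#1:7@105 #4:3@104 #2:8@95] asks=[-]
After op 6 [order #5] limit_buy(price=97, qty=5): fills=none; bids=[#1:7@105 #4:3@104 #5:5@97 #2:8@95] asks=[-]
After op 7 [order #6] limit_buy(price=96, qty=4): fills=none; bids=[#1:7@105 #4:3@104 #5:5@97 #6:4@96 #2:8@95] asks=[-]
After op 8 [order #7] limit_buy(price=105, qty=4): fills=none; bids=[#1:7@105 #7:4@105 #4:3@104 #5:5@97 #6:4@96 #2:8@95] asks=[-]
After op 9 cancel(order #7): fills=none; bids=[#1:7@105 #4:3@104 #5:5@97 #6:4@96 #2:8@95] asks=[-]
After op 10 [order #8] limit_sell(price=95, qty=3): fills=#1x#8:3@105; bids=[#1:4@105 #4:3@104 #5:5@97 #6:4@96 #2:8@95] asks=[-]

Answer: 3@105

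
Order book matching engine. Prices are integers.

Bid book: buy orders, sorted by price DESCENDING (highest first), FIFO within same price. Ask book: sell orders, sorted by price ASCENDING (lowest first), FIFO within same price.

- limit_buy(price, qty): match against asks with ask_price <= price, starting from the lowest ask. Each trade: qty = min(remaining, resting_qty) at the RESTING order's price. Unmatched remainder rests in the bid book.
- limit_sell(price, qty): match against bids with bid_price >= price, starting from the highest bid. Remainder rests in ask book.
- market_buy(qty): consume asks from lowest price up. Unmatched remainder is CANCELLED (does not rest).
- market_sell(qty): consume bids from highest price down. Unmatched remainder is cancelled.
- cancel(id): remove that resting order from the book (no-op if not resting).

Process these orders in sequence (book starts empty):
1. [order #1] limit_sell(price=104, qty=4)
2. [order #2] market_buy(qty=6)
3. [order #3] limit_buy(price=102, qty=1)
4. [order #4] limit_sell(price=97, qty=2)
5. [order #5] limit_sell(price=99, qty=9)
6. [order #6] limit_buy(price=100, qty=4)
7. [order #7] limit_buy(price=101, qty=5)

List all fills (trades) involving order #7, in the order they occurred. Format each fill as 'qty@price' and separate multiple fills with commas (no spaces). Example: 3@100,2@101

Answer: 5@99

Derivation:
After op 1 [order #1] limit_sell(price=104, qty=4): fills=none; bids=[-] asks=[#1:4@104]
After op 2 [order #2] market_buy(qty=6): fills=#2x#1:4@104; bids=[-] asks=[-]
After op 3 [order #3] limit_buy(price=102, qty=1): fills=none; bids=[#3:1@102] asks=[-]
After op 4 [order #4] limit_sell(price=97, qty=2): fills=#3x#4:1@102; bids=[-] asks=[#4:1@97]
After op 5 [order #5] limit_sell(price=99, qty=9): fills=none; bids=[-] asks=[#4:1@97 #5:9@99]
After op 6 [order #6] limit_buy(price=100, qty=4): fills=#6x#4:1@97 #6x#5:3@99; bids=[-] asks=[#5:6@99]
After op 7 [order #7] limit_buy(price=101, qty=5): fills=#7x#5:5@99; bids=[-] asks=[#5:1@99]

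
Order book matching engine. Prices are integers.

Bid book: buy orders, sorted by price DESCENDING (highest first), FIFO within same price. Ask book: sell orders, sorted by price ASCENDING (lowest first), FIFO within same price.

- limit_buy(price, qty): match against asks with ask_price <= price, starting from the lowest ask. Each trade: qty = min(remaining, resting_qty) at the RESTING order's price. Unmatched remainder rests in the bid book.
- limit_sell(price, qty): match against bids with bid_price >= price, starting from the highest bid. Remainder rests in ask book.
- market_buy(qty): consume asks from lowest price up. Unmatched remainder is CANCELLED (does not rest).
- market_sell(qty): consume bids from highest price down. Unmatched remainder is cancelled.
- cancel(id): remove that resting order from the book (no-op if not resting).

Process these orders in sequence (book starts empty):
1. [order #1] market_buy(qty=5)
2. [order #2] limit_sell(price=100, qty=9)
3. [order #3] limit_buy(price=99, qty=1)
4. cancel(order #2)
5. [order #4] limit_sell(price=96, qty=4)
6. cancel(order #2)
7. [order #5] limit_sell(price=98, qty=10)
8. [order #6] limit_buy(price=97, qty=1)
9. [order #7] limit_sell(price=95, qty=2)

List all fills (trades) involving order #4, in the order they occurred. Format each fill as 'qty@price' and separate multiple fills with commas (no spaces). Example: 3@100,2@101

Answer: 1@99,1@96

Derivation:
After op 1 [order #1] market_buy(qty=5): fills=none; bids=[-] asks=[-]
After op 2 [order #2] limit_sell(price=100, qty=9): fills=none; bids=[-] asks=[#2:9@100]
After op 3 [order #3] limit_buy(price=99, qty=1): fills=none; bids=[#3:1@99] asks=[#2:9@100]
After op 4 cancel(order #2): fills=none; bids=[#3:1@99] asks=[-]
After op 5 [order #4] limit_sell(price=96, qty=4): fills=#3x#4:1@99; bids=[-] asks=[#4:3@96]
After op 6 cancel(order #2): fills=none; bids=[-] asks=[#4:3@96]
After op 7 [order #5] limit_sell(price=98, qty=10): fills=none; bids=[-] asks=[#4:3@96 #5:10@98]
After op 8 [order #6] limit_buy(price=97, qty=1): fills=#6x#4:1@96; bids=[-] asks=[#4:2@96 #5:10@98]
After op 9 [order #7] limit_sell(price=95, qty=2): fills=none; bids=[-] asks=[#7:2@95 #4:2@96 #5:10@98]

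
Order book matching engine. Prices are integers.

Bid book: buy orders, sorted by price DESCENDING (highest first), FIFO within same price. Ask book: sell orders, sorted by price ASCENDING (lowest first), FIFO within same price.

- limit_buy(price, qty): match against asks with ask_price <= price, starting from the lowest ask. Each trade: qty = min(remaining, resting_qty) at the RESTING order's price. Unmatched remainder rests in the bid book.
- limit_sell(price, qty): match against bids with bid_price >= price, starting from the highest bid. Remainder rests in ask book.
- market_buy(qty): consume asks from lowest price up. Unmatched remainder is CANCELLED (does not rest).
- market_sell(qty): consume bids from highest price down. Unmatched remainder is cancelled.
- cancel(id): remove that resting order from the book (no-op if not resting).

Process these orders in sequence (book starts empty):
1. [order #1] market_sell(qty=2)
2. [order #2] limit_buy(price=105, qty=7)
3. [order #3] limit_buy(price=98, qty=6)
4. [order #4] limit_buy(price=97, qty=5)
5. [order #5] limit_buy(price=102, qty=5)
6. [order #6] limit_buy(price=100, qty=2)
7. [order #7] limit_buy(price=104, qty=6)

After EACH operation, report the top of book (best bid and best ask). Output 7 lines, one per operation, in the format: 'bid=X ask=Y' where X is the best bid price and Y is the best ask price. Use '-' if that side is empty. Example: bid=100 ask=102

Answer: bid=- ask=-
bid=105 ask=-
bid=105 ask=-
bid=105 ask=-
bid=105 ask=-
bid=105 ask=-
bid=105 ask=-

Derivation:
After op 1 [order #1] market_sell(qty=2): fills=none; bids=[-] asks=[-]
After op 2 [order #2] limit_buy(price=105, qty=7): fills=none; bids=[#2:7@105] asks=[-]
After op 3 [order #3] limit_buy(price=98, qty=6): fills=none; bids=[#2:7@105 #3:6@98] asks=[-]
After op 4 [order #4] limit_buy(price=97, qty=5): fills=none; bids=[#2:7@105 #3:6@98 #4:5@97] asks=[-]
After op 5 [order #5] limit_buy(price=102, qty=5): fills=none; bids=[#2:7@105 #5:5@102 #3:6@98 #4:5@97] asks=[-]
After op 6 [order #6] limit_buy(price=100, qty=2): fills=none; bids=[#2:7@105 #5:5@102 #6:2@100 #3:6@98 #4:5@97] asks=[-]
After op 7 [order #7] limit_buy(price=104, qty=6): fills=none; bids=[#2:7@105 #7:6@104 #5:5@102 #6:2@100 #3:6@98 #4:5@97] asks=[-]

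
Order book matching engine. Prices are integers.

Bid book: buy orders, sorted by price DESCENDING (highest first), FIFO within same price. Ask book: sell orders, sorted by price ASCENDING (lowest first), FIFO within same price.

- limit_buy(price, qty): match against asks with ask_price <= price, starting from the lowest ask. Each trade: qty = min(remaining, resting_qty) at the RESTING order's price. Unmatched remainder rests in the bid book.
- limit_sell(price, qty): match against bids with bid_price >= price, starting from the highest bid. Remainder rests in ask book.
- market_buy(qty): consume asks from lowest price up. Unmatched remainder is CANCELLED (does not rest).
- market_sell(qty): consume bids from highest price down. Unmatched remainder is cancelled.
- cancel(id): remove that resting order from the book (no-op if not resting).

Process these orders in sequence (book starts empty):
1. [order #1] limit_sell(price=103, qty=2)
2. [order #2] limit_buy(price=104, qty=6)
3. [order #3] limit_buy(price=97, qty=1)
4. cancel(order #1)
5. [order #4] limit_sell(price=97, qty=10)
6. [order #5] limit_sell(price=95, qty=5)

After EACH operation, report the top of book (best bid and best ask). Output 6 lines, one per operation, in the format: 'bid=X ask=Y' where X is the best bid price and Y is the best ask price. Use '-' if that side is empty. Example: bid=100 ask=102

Answer: bid=- ask=103
bid=104 ask=-
bid=104 ask=-
bid=104 ask=-
bid=- ask=97
bid=- ask=95

Derivation:
After op 1 [order #1] limit_sell(price=103, qty=2): fills=none; bids=[-] asks=[#1:2@103]
After op 2 [order #2] limit_buy(price=104, qty=6): fills=#2x#1:2@103; bids=[#2:4@104] asks=[-]
After op 3 [order #3] limit_buy(price=97, qty=1): fills=none; bids=[#2:4@104 #3:1@97] asks=[-]
After op 4 cancel(order #1): fills=none; bids=[#2:4@104 #3:1@97] asks=[-]
After op 5 [order #4] limit_sell(price=97, qty=10): fills=#2x#4:4@104 #3x#4:1@97; bids=[-] asks=[#4:5@97]
After op 6 [order #5] limit_sell(price=95, qty=5): fills=none; bids=[-] asks=[#5:5@95 #4:5@97]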